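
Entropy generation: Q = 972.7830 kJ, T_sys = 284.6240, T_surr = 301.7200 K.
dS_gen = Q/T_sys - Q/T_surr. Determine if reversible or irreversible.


dS_sys = 972.7830/284.6240 = 3.4178 kJ/K
dS_surr = -972.7830/301.7200 = -3.2241 kJ/K
dS_gen = 3.4178 - 3.2241 = 0.1937 kJ/K (irreversible)

dS_gen = 0.1937 kJ/K, irreversible


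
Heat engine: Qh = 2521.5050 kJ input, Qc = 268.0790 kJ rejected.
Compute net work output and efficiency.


W = 2521.5050 - 268.0790 = 2253.4260 kJ
eta = 2253.4260 / 2521.5050 = 0.8937 = 89.3683%

W = 2253.4260 kJ, eta = 89.3683%


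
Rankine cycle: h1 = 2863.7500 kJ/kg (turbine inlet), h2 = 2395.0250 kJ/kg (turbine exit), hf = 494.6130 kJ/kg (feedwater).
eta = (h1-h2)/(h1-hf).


W = 468.7250 kJ/kg
Q_in = 2369.1370 kJ/kg
eta = 0.1978 = 19.7846%

eta = 19.7846%


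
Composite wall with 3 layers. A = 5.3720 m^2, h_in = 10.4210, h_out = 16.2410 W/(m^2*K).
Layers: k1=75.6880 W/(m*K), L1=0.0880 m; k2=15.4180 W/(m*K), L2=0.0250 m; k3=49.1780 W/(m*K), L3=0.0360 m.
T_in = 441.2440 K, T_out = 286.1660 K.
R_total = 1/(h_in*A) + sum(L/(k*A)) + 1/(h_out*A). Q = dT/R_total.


R_conv_in = 1/(10.4210*5.3720) = 0.0179
R_1 = 0.0880/(75.6880*5.3720) = 0.0002
R_2 = 0.0250/(15.4180*5.3720) = 0.0003
R_3 = 0.0360/(49.1780*5.3720) = 0.0001
R_conv_out = 1/(16.2410*5.3720) = 0.0115
R_total = 0.0300 K/W
Q = 155.0780 / 0.0300 = 5172.8350 W

R_total = 0.0300 K/W, Q = 5172.8350 W


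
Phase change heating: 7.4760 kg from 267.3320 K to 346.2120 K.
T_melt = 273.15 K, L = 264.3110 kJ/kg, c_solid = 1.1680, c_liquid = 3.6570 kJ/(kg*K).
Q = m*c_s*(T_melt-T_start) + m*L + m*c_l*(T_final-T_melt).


Q1 (sensible, solid) = 7.4760 * 1.1680 * 5.8180 = 50.8026 kJ
Q2 (latent) = 7.4760 * 264.3110 = 1975.9890 kJ
Q3 (sensible, liquid) = 7.4760 * 3.6570 * 73.0620 = 1997.4955 kJ
Q_total = 4024.2871 kJ

4024.2871 kJ


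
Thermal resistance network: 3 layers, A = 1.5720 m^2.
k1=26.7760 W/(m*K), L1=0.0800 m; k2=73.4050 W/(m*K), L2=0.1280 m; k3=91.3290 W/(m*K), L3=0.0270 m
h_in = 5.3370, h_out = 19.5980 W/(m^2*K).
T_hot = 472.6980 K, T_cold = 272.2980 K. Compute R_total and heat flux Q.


R_conv_in = 1/(5.3370*1.5720) = 0.1192
R_1 = 0.0800/(26.7760*1.5720) = 0.0019
R_2 = 0.1280/(73.4050*1.5720) = 0.0011
R_3 = 0.0270/(91.3290*1.5720) = 0.0002
R_conv_out = 1/(19.5980*1.5720) = 0.0325
R_total = 0.1548 K/W
Q = 200.4000 / 0.1548 = 1294.1571 W

R_total = 0.1548 K/W, Q = 1294.1571 W


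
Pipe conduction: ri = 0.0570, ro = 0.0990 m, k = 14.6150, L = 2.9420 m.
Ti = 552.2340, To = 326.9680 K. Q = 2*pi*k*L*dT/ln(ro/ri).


dT = 225.2660 K
ln(ro/ri) = 0.5521
Q = 2*pi*14.6150*2.9420*225.2660 / 0.5521 = 110236.1333 W

110236.1333 W


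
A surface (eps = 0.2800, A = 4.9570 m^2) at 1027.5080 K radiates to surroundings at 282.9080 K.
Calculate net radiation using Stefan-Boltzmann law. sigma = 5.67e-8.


T^4 = 1.1147e+12
Tsurr^4 = 6.4059e+09
Q = 0.2800 * 5.67e-8 * 4.9570 * 1.1083e+12 = 87216.3231 W

87216.3231 W


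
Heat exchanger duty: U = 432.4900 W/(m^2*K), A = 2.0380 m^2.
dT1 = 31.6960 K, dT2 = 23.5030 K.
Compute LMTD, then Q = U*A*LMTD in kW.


LMTD = 27.3956 K
Q = 432.4900 * 2.0380 * 27.3956 = 24146.8990 W = 24.1469 kW

24.1469 kW


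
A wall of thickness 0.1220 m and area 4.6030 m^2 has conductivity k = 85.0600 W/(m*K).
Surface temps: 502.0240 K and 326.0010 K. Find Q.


dT = 176.0230 K
Q = 85.0600 * 4.6030 * 176.0230 / 0.1220 = 564905.6795 W

564905.6795 W


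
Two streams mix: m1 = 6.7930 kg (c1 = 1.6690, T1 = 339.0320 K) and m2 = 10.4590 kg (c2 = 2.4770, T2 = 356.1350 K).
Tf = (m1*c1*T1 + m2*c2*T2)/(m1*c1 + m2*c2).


num = 13070.1502
den = 37.2445
Tf = 350.9287 K

350.9287 K


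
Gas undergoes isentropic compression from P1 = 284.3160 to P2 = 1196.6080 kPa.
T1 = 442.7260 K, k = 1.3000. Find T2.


(k-1)/k = 0.2308
(P2/P1)^exp = 1.3933
T2 = 442.7260 * 1.3933 = 616.8361 K

616.8361 K


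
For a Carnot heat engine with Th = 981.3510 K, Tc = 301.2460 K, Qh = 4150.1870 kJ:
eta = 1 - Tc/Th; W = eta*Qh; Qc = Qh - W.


eta = 1 - 301.2460/981.3510 = 0.6930
W = 0.6930 * 4150.1870 = 2876.2012 kJ
Qc = 4150.1870 - 2876.2012 = 1273.9858 kJ

eta = 69.3029%, W = 2876.2012 kJ, Qc = 1273.9858 kJ


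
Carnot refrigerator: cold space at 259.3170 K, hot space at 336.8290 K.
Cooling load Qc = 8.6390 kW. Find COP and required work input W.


COP = 259.3170 / 77.5120 = 3.3455
W = 8.6390 / 3.3455 = 2.5823 kW

COP = 3.3455, W = 2.5823 kW


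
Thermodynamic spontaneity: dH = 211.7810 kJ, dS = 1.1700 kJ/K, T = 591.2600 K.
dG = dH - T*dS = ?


T*dS = 591.2600 * 1.1700 = 691.7742 kJ
dG = 211.7810 - 691.7742 = -479.9932 kJ (spontaneous)

dG = -479.9932 kJ, spontaneous


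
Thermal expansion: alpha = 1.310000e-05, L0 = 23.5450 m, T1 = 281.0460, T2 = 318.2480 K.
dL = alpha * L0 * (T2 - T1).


dT = 37.2020 K
dL = 1.310000e-05 * 23.5450 * 37.2020 = 0.011475 m
L_final = 23.556475 m

dL = 0.011475 m


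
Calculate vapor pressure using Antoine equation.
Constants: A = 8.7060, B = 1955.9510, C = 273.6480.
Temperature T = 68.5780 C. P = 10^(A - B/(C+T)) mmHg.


C+T = 342.2260
B/(C+T) = 5.7154
log10(P) = 8.7060 - 5.7154 = 2.9906
P = 10^2.9906 = 978.6375 mmHg

978.6375 mmHg


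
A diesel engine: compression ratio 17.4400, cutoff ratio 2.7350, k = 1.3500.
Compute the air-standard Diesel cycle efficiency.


r^(k-1) = 2.7198
rc^k = 3.8895
eta = 0.5464 = 54.6428%

54.6428%


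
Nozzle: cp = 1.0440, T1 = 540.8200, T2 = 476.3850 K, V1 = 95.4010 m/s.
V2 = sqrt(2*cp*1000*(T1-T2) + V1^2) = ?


dT = 64.4350 K
2*cp*1000*dT = 134540.2800
V1^2 = 9101.3508
V2 = sqrt(143641.6308) = 379.0008 m/s

379.0008 m/s


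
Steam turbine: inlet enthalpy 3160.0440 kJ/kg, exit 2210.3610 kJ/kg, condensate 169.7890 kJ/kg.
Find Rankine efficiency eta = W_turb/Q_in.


W = 949.6830 kJ/kg
Q_in = 2990.2550 kJ/kg
eta = 0.3176 = 31.7593%

eta = 31.7593%


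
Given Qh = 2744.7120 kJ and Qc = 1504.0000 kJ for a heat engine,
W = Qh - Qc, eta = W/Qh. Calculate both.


W = 2744.7120 - 1504.0000 = 1240.7120 kJ
eta = 1240.7120 / 2744.7120 = 0.4520 = 45.2037%

W = 1240.7120 kJ, eta = 45.2037%


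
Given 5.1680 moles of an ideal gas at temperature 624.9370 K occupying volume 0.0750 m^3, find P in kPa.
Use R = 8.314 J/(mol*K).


P = nRT/V = 5.1680 * 8.314 * 624.9370 / 0.0750
= 26851.5131 / 0.0750 = 358020.1746 Pa = 358.0202 kPa

358.0202 kPa


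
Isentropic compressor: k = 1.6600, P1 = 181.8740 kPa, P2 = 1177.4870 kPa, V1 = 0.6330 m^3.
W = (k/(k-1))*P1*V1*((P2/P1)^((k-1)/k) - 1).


(k-1)/k = 0.3976
(P2/P1)^exp = 2.1015
W = 2.5152 * 181.8740 * 0.6330 * (2.1015 - 1) = 318.9365 kJ

318.9365 kJ


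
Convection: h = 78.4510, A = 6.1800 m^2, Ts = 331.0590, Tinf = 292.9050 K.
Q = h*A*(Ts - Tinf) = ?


dT = 38.1540 K
Q = 78.4510 * 6.1800 * 38.1540 = 18498.0962 W

18498.0962 W


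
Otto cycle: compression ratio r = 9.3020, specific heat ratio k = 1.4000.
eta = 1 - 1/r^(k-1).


r^(k-1) = 2.4402
eta = 1 - 1/2.4402 = 0.5902 = 59.0202%

59.0202%


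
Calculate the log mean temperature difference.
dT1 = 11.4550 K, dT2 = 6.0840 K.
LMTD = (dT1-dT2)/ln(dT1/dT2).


dT1/dT2 = 1.8828
ln(dT1/dT2) = 0.6328
LMTD = 5.3710 / 0.6328 = 8.4882 K

8.4882 K


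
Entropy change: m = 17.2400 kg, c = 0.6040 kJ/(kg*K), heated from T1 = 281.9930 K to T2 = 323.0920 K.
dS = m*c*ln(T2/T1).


T2/T1 = 1.1457
ln(T2/T1) = 0.1361
dS = 17.2400 * 0.6040 * 0.1361 = 1.4167 kJ/K

1.4167 kJ/K


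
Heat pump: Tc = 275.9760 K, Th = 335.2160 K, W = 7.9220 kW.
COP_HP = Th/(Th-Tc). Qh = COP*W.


COP = 335.2160 / 59.2400 = 5.6586
Qh = 5.6586 * 7.9220 = 44.8275 kW

COP = 5.6586, Qh = 44.8275 kW


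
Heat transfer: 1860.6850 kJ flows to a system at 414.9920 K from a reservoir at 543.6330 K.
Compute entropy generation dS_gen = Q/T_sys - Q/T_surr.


dS_sys = 1860.6850/414.9920 = 4.4837 kJ/K
dS_surr = -1860.6850/543.6330 = -3.4227 kJ/K
dS_gen = 4.4837 - 3.4227 = 1.0610 kJ/K (irreversible)

dS_gen = 1.0610 kJ/K, irreversible


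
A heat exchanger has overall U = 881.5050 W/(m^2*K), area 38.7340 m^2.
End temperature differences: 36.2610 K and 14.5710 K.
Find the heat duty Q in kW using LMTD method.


LMTD = 23.7905 K
Q = 881.5050 * 38.7340 * 23.7905 = 812306.9800 W = 812.3070 kW

812.3070 kW


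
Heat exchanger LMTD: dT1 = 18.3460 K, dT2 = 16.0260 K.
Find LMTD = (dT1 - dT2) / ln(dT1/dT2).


dT1/dT2 = 1.1448
ln(dT1/dT2) = 0.1352
LMTD = 2.3200 / 0.1352 = 17.1599 K

17.1599 K


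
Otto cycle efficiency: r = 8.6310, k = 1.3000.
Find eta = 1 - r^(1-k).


r^(k-1) = 1.9091
eta = 1 - 1/1.9091 = 0.4762 = 47.6180%

47.6180%


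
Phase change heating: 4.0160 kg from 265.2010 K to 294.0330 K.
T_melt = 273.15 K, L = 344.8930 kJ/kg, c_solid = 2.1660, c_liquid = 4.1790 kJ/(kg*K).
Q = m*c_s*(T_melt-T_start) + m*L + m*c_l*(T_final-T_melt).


Q1 (sensible, solid) = 4.0160 * 2.1660 * 7.9490 = 69.1456 kJ
Q2 (latent) = 4.0160 * 344.8930 = 1385.0903 kJ
Q3 (sensible, liquid) = 4.0160 * 4.1790 * 20.8830 = 350.4765 kJ
Q_total = 1804.7125 kJ

1804.7125 kJ


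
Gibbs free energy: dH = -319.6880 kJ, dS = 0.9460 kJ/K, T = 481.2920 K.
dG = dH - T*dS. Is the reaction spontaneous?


T*dS = 481.2920 * 0.9460 = 455.3022 kJ
dG = -319.6880 - 455.3022 = -774.9902 kJ (spontaneous)

dG = -774.9902 kJ, spontaneous


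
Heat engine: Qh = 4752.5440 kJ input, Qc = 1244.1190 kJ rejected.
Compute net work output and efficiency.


W = 4752.5440 - 1244.1190 = 3508.4250 kJ
eta = 3508.4250 / 4752.5440 = 0.7382 = 73.8220%

W = 3508.4250 kJ, eta = 73.8220%


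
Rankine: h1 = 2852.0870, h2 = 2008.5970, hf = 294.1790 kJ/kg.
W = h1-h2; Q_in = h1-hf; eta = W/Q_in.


W = 843.4900 kJ/kg
Q_in = 2557.9080 kJ/kg
eta = 0.3298 = 32.9758%

eta = 32.9758%


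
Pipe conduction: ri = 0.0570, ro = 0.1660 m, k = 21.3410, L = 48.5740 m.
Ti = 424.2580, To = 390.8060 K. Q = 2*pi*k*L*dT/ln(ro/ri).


dT = 33.4520 K
ln(ro/ri) = 1.0689
Q = 2*pi*21.3410*48.5740*33.4520 / 1.0689 = 203830.2681 W

203830.2681 W


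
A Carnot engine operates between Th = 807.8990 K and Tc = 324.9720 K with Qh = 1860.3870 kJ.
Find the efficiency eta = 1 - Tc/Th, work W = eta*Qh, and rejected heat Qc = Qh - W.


eta = 1 - 324.9720/807.8990 = 0.5978
W = 0.5978 * 1860.3870 = 1112.0587 kJ
Qc = 1860.3870 - 1112.0587 = 748.3283 kJ

eta = 59.7757%, W = 1112.0587 kJ, Qc = 748.3283 kJ


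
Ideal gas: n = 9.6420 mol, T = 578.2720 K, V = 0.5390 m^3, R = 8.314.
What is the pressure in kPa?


P = nRT/V = 9.6420 * 8.314 * 578.2720 / 0.5390
= 46356.3584 / 0.5390 = 86004.3754 Pa = 86.0044 kPa

86.0044 kPa


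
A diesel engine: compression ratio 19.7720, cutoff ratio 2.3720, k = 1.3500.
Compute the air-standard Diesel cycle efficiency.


r^(k-1) = 2.8420
rc^k = 3.2093
eta = 0.5803 = 58.0298%

58.0298%


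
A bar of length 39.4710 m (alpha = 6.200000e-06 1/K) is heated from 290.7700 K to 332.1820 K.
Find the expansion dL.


dT = 41.4120 K
dL = 6.200000e-06 * 39.4710 * 41.4120 = 0.010134 m
L_final = 39.481134 m

dL = 0.010134 m


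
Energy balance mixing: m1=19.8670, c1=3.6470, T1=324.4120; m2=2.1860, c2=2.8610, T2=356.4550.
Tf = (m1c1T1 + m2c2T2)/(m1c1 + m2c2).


num = 25734.5765
den = 78.7091
Tf = 326.9581 K

326.9581 K


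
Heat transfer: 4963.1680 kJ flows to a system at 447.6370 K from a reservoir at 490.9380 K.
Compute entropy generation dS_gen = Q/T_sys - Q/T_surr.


dS_sys = 4963.1680/447.6370 = 11.0875 kJ/K
dS_surr = -4963.1680/490.9380 = -10.1096 kJ/K
dS_gen = 11.0875 - 10.1096 = 0.9779 kJ/K (irreversible)

dS_gen = 0.9779 kJ/K, irreversible


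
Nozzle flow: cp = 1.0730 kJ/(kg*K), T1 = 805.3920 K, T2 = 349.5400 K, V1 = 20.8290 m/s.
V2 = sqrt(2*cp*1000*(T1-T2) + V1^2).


dT = 455.8520 K
2*cp*1000*dT = 978258.3920
V1^2 = 433.8472
V2 = sqrt(978692.2392) = 989.2888 m/s

989.2888 m/s


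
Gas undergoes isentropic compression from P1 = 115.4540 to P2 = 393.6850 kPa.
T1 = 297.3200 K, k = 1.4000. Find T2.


(k-1)/k = 0.2857
(P2/P1)^exp = 1.4197
T2 = 297.3200 * 1.4197 = 422.1196 K

422.1196 K


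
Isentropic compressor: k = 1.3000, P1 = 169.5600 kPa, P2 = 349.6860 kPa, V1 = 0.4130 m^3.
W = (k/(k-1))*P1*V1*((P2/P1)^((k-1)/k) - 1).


(k-1)/k = 0.2308
(P2/P1)^exp = 1.1818
W = 4.3333 * 169.5600 * 0.4130 * (1.1818 - 1) = 55.1678 kJ

55.1678 kJ


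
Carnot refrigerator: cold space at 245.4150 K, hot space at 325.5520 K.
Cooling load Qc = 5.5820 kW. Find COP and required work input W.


COP = 245.4150 / 80.1370 = 3.0624
W = 5.5820 / 3.0624 = 1.8227 kW

COP = 3.0624, W = 1.8227 kW


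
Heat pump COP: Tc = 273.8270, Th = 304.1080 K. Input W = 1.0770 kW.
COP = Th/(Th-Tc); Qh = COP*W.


COP = 304.1080 / 30.2810 = 10.0429
Qh = 10.0429 * 1.0770 = 10.8162 kW

COP = 10.0429, Qh = 10.8162 kW


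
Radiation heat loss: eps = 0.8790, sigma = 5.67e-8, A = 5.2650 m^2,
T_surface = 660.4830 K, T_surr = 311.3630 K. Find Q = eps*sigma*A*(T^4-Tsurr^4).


T^4 = 1.9030e+11
Tsurr^4 = 9.3987e+09
Q = 0.8790 * 5.67e-8 * 5.2650 * 1.8090e+11 = 47470.1034 W

47470.1034 W


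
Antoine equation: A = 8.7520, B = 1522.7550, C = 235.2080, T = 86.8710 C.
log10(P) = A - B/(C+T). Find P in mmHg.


C+T = 322.0790
B/(C+T) = 4.7279
log10(P) = 8.7520 - 4.7279 = 4.0241
P = 10^4.0241 = 10570.7829 mmHg

10570.7829 mmHg


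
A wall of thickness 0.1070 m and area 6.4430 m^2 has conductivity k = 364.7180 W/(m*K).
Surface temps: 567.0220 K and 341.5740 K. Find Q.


dT = 225.4480 K
Q = 364.7180 * 6.4430 * 225.4480 / 0.1070 = 4951171.1404 W

4951171.1404 W


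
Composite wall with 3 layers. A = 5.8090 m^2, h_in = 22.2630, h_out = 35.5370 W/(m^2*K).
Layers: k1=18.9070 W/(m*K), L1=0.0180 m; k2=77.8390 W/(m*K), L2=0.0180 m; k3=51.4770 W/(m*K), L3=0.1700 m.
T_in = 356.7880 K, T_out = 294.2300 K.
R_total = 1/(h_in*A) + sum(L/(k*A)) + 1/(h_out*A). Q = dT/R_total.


R_conv_in = 1/(22.2630*5.8090) = 0.0077
R_1 = 0.0180/(18.9070*5.8090) = 0.0002
R_2 = 0.0180/(77.8390*5.8090) = 3.9808e-05
R_3 = 0.1700/(51.4770*5.8090) = 0.0006
R_conv_out = 1/(35.5370*5.8090) = 0.0048
R_total = 0.0133 K/W
Q = 62.5580 / 0.0133 = 4686.4257 W

R_total = 0.0133 K/W, Q = 4686.4257 W


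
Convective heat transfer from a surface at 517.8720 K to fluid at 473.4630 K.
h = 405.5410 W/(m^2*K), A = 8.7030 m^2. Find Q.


dT = 44.4090 K
Q = 405.5410 * 8.7030 * 44.4090 = 156738.1604 W

156738.1604 W


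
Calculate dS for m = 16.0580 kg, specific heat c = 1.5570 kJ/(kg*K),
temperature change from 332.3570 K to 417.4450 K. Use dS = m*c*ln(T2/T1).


T2/T1 = 1.2560
ln(T2/T1) = 0.2279
dS = 16.0580 * 1.5570 * 0.2279 = 5.6991 kJ/K

5.6991 kJ/K


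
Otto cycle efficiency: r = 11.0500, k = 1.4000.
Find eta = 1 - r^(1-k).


r^(k-1) = 2.6142
eta = 1 - 1/2.6142 = 0.6175 = 61.7479%

61.7479%


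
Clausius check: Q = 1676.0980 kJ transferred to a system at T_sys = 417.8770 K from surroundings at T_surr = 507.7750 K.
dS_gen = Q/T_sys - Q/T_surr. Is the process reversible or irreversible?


dS_sys = 1676.0980/417.8770 = 4.0110 kJ/K
dS_surr = -1676.0980/507.7750 = -3.3009 kJ/K
dS_gen = 4.0110 - 3.3009 = 0.7101 kJ/K (irreversible)

dS_gen = 0.7101 kJ/K, irreversible


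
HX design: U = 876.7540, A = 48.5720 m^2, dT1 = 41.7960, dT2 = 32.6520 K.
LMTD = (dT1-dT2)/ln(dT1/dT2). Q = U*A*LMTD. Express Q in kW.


LMTD = 37.0361 K
Q = 876.7540 * 48.5720 * 37.0361 = 1577206.2476 W = 1577.2062 kW

1577.2062 kW


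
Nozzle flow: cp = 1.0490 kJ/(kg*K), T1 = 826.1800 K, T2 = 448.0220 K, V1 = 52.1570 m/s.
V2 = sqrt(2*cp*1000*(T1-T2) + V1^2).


dT = 378.1580 K
2*cp*1000*dT = 793375.4840
V1^2 = 2720.3526
V2 = sqrt(796095.8366) = 892.2420 m/s

892.2420 m/s


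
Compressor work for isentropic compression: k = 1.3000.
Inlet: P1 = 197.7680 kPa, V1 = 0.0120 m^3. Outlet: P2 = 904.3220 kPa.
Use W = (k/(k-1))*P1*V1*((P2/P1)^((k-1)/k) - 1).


(k-1)/k = 0.2308
(P2/P1)^exp = 1.4202
W = 4.3333 * 197.7680 * 0.0120 * (1.4202 - 1) = 4.3212 kJ

4.3212 kJ


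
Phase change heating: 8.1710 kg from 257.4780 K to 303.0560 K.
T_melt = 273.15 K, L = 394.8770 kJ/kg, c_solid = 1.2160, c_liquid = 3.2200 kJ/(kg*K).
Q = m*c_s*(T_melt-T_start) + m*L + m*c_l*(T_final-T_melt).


Q1 (sensible, solid) = 8.1710 * 1.2160 * 15.6720 = 155.7160 kJ
Q2 (latent) = 8.1710 * 394.8770 = 3226.5400 kJ
Q3 (sensible, liquid) = 8.1710 * 3.2200 * 29.9060 = 786.8454 kJ
Q_total = 4169.1014 kJ

4169.1014 kJ


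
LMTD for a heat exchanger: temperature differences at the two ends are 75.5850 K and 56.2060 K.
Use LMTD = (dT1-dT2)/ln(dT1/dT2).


dT1/dT2 = 1.3448
ln(dT1/dT2) = 0.2962
LMTD = 19.3790 / 0.2962 = 65.4178 K

65.4178 K


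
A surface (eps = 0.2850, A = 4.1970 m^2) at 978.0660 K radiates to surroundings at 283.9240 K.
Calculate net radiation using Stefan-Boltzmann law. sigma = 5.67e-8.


T^4 = 9.1511e+11
Tsurr^4 = 6.4984e+09
Q = 0.2850 * 5.67e-8 * 4.1970 * 9.0861e+11 = 61623.2350 W

61623.2350 W


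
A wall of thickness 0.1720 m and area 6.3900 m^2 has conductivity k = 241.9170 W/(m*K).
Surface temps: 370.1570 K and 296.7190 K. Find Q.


dT = 73.4380 K
Q = 241.9170 * 6.3900 * 73.4380 / 0.1720 = 660023.8670 W

660023.8670 W


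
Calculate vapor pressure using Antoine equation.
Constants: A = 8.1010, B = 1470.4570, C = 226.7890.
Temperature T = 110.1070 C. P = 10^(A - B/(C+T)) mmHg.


C+T = 336.8960
B/(C+T) = 4.3647
log10(P) = 8.1010 - 4.3647 = 3.7363
P = 10^3.7363 = 5448.5274 mmHg

5448.5274 mmHg


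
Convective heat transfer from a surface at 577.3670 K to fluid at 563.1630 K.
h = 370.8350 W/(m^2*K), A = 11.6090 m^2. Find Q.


dT = 14.2040 K
Q = 370.8350 * 11.6090 * 14.2040 = 61148.5540 W

61148.5540 W


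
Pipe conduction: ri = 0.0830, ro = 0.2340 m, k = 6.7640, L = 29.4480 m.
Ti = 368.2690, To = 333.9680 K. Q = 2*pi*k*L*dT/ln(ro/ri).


dT = 34.3010 K
ln(ro/ri) = 1.0365
Q = 2*pi*6.7640*29.4480*34.3010 / 1.0365 = 41417.5985 W

41417.5985 W


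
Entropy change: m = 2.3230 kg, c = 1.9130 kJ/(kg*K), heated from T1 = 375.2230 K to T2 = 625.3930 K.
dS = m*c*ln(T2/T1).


T2/T1 = 1.6667
ln(T2/T1) = 0.5109
dS = 2.3230 * 1.9130 * 0.5109 = 2.2702 kJ/K

2.2702 kJ/K


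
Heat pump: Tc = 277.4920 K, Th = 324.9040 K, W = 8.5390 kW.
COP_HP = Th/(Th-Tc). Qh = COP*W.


COP = 324.9040 / 47.4120 = 6.8528
Qh = 6.8528 * 8.5390 = 58.5159 kW

COP = 6.8528, Qh = 58.5159 kW


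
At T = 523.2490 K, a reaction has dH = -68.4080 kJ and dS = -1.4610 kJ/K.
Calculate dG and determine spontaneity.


T*dS = 523.2490 * -1.4610 = -764.4668 kJ
dG = -68.4080 + 764.4668 = 696.0588 kJ (non-spontaneous)

dG = 696.0588 kJ, non-spontaneous


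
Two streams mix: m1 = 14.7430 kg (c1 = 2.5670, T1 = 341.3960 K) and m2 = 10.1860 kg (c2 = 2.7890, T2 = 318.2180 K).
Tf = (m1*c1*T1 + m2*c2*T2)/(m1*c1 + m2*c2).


num = 21960.4044
den = 66.2540
Tf = 331.4576 K

331.4576 K


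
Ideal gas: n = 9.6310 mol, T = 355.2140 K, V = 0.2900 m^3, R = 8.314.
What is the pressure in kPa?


P = nRT/V = 9.6310 * 8.314 * 355.2140 / 0.2900
= 28442.7430 / 0.2900 = 98078.4242 Pa = 98.0784 kPa

98.0784 kPa


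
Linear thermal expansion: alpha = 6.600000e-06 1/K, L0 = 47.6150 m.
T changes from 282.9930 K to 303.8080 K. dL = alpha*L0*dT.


dT = 20.8150 K
dL = 6.600000e-06 * 47.6150 * 20.8150 = 0.006541 m
L_final = 47.621541 m

dL = 0.006541 m


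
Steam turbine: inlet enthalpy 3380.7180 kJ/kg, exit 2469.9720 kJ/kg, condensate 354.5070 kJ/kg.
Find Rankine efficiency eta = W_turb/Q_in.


W = 910.7460 kJ/kg
Q_in = 3026.2110 kJ/kg
eta = 0.3010 = 30.0953%

eta = 30.0953%


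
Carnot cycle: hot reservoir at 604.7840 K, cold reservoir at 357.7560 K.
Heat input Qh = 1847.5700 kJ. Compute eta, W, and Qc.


eta = 1 - 357.7560/604.7840 = 0.4085
W = 0.4085 * 1847.5700 = 754.6521 kJ
Qc = 1847.5700 - 754.6521 = 1092.9179 kJ

eta = 40.8457%, W = 754.6521 kJ, Qc = 1092.9179 kJ


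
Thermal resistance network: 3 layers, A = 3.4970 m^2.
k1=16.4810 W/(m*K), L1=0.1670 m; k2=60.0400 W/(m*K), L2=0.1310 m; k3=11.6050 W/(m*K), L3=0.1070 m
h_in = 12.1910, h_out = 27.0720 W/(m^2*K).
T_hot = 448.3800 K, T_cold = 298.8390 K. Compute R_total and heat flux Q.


R_conv_in = 1/(12.1910*3.4970) = 0.0235
R_1 = 0.1670/(16.4810*3.4970) = 0.0029
R_2 = 0.1310/(60.0400*3.4970) = 0.0006
R_3 = 0.1070/(11.6050*3.4970) = 0.0026
R_conv_out = 1/(27.0720*3.4970) = 0.0106
R_total = 0.0402 K/W
Q = 149.5410 / 0.0402 = 3721.9963 W

R_total = 0.0402 K/W, Q = 3721.9963 W


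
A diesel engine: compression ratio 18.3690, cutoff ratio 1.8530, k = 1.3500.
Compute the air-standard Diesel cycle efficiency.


r^(k-1) = 2.7697
rc^k = 2.2995
eta = 0.5926 = 59.2563%

59.2563%


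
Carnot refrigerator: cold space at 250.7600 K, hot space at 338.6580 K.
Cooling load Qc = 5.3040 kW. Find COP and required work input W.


COP = 250.7600 / 87.8980 = 2.8529
W = 5.3040 / 2.8529 = 1.8592 kW

COP = 2.8529, W = 1.8592 kW


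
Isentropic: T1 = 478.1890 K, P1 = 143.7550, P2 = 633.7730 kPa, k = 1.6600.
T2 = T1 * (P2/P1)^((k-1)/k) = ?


(k-1)/k = 0.3976
(P2/P1)^exp = 1.8037
T2 = 478.1890 * 1.8037 = 862.5243 K

862.5243 K


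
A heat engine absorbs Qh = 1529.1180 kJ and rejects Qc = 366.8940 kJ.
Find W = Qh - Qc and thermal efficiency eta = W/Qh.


W = 1529.1180 - 366.8940 = 1162.2240 kJ
eta = 1162.2240 / 1529.1180 = 0.7601 = 76.0062%

W = 1162.2240 kJ, eta = 76.0062%


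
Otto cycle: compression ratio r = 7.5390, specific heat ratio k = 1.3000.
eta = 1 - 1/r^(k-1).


r^(k-1) = 1.8331
eta = 1 - 1/1.8331 = 0.4545 = 45.4486%

45.4486%


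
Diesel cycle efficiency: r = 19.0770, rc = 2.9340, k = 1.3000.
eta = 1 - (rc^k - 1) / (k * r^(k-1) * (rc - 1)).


r^(k-1) = 2.4219
rc^k = 4.0523
eta = 0.4987 = 49.8732%

49.8732%


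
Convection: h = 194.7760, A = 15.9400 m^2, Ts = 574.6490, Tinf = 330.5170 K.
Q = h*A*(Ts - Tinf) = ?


dT = 244.1320 K
Q = 194.7760 * 15.9400 * 244.1320 = 757963.8076 W

757963.8076 W


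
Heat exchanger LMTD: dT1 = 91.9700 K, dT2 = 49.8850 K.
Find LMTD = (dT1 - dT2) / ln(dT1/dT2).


dT1/dT2 = 1.8436
ln(dT1/dT2) = 0.6117
LMTD = 42.0850 / 0.6117 = 68.7953 K

68.7953 K


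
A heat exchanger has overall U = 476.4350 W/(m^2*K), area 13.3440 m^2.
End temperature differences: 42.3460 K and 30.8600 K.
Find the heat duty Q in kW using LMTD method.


LMTD = 36.3006 K
Q = 476.4350 * 13.3440 * 36.3006 = 230783.1103 W = 230.7831 kW

230.7831 kW


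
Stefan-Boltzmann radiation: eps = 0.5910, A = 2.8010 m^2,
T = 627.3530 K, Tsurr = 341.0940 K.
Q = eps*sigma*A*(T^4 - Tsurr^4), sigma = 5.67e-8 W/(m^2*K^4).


T^4 = 1.5490e+11
Tsurr^4 = 1.3536e+10
Q = 0.5910 * 5.67e-8 * 2.8010 * 1.4136e+11 = 13268.3850 W

13268.3850 W


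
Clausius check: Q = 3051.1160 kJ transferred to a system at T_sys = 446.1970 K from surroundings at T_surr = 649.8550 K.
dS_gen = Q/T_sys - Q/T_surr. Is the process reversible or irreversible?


dS_sys = 3051.1160/446.1970 = 6.8380 kJ/K
dS_surr = -3051.1160/649.8550 = -4.6951 kJ/K
dS_gen = 6.8380 - 4.6951 = 2.1430 kJ/K (irreversible)

dS_gen = 2.1430 kJ/K, irreversible


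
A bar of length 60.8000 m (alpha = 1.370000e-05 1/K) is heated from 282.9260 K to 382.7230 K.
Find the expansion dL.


dT = 99.7970 K
dL = 1.370000e-05 * 60.8000 * 99.7970 = 0.083127 m
L_final = 60.883127 m

dL = 0.083127 m


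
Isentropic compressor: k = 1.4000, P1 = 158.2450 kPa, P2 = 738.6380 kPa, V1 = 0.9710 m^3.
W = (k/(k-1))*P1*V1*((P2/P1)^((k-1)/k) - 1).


(k-1)/k = 0.2857
(P2/P1)^exp = 1.5530
W = 3.5000 * 158.2450 * 0.9710 * (1.5530 - 1) = 297.4018 kJ

297.4018 kJ


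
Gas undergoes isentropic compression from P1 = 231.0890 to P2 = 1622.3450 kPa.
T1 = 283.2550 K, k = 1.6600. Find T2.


(k-1)/k = 0.3976
(P2/P1)^exp = 2.1702
T2 = 283.2550 * 2.1702 = 614.7290 K

614.7290 K


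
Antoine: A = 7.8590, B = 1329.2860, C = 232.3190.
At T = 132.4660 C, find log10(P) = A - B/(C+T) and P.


C+T = 364.7850
B/(C+T) = 3.6440
log10(P) = 7.8590 - 3.6440 = 4.2150
P = 10^4.2150 = 16404.9181 mmHg

16404.9181 mmHg


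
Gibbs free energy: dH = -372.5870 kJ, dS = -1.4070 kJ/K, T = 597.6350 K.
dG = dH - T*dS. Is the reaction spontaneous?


T*dS = 597.6350 * -1.4070 = -840.8724 kJ
dG = -372.5870 + 840.8724 = 468.2854 kJ (non-spontaneous)

dG = 468.2854 kJ, non-spontaneous


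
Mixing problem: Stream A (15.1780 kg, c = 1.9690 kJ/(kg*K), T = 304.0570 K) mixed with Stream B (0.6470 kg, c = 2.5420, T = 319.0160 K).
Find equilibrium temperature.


num = 9611.5673
den = 31.5302
Tf = 304.8373 K

304.8373 K


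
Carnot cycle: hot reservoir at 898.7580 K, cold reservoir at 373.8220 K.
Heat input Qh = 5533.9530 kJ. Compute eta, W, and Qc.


eta = 1 - 373.8220/898.7580 = 0.5841
W = 0.5841 * 5533.9530 = 3232.2062 kJ
Qc = 5533.9530 - 3232.2062 = 2301.7468 kJ

eta = 58.4068%, W = 3232.2062 kJ, Qc = 2301.7468 kJ


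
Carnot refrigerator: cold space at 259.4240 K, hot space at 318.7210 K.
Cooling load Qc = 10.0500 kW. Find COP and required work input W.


COP = 259.4240 / 59.2970 = 4.3750
W = 10.0500 / 4.3750 = 2.2971 kW

COP = 4.3750, W = 2.2971 kW


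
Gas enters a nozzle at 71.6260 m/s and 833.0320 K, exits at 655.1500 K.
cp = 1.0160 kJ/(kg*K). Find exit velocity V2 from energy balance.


dT = 177.8820 K
2*cp*1000*dT = 361456.2240
V1^2 = 5130.2839
V2 = sqrt(366586.5079) = 605.4639 m/s

605.4639 m/s


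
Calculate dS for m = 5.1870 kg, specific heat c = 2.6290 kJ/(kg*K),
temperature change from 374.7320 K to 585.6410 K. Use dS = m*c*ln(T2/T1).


T2/T1 = 1.5628
ln(T2/T1) = 0.4465
dS = 5.1870 * 2.6290 * 0.4465 = 6.0887 kJ/K

6.0887 kJ/K


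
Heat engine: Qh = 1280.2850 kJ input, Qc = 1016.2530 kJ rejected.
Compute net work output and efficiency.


W = 1280.2850 - 1016.2530 = 264.0320 kJ
eta = 264.0320 / 1280.2850 = 0.2062 = 20.6229%

W = 264.0320 kJ, eta = 20.6229%


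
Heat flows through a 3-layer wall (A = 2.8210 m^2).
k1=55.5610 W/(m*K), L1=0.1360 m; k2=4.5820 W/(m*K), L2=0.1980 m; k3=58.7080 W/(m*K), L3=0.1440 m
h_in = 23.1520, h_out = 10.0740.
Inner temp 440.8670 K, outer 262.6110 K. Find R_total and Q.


R_conv_in = 1/(23.1520*2.8210) = 0.0153
R_1 = 0.1360/(55.5610*2.8210) = 0.0009
R_2 = 0.1980/(4.5820*2.8210) = 0.0153
R_3 = 0.1440/(58.7080*2.8210) = 0.0009
R_conv_out = 1/(10.0740*2.8210) = 0.0352
R_total = 0.0676 K/W
Q = 178.2560 / 0.0676 = 2638.6970 W

R_total = 0.0676 K/W, Q = 2638.6970 W


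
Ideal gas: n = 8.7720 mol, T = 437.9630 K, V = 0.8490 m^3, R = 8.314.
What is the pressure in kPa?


P = nRT/V = 8.7720 * 8.314 * 437.9630 / 0.8490
= 31940.8203 / 0.8490 = 37621.6964 Pa = 37.6217 kPa

37.6217 kPa


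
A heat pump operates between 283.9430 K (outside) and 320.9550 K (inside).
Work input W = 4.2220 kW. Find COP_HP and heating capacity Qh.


COP = 320.9550 / 37.0120 = 8.6716
Qh = 8.6716 * 4.2220 = 36.6117 kW

COP = 8.6716, Qh = 36.6117 kW


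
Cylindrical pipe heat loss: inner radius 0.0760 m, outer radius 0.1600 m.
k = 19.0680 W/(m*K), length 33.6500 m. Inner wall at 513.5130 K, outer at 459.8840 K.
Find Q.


dT = 53.6290 K
ln(ro/ri) = 0.7444
Q = 2*pi*19.0680*33.6500*53.6290 / 0.7444 = 290428.8810 W

290428.8810 W


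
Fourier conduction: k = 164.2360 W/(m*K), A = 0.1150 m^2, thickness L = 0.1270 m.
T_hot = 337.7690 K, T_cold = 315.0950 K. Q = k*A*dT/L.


dT = 22.6740 K
Q = 164.2360 * 0.1150 * 22.6740 / 0.1270 = 3372.0237 W

3372.0237 W


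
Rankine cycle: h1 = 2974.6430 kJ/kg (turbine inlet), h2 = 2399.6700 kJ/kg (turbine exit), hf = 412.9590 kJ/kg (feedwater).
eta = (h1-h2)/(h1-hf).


W = 574.9730 kJ/kg
Q_in = 2561.6840 kJ/kg
eta = 0.2245 = 22.4451%

eta = 22.4451%


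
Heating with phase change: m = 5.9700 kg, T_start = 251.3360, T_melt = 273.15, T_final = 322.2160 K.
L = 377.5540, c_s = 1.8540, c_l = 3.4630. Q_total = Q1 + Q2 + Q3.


Q1 (sensible, solid) = 5.9700 * 1.8540 * 21.8140 = 241.4456 kJ
Q2 (latent) = 5.9700 * 377.5540 = 2253.9974 kJ
Q3 (sensible, liquid) = 5.9700 * 3.4630 * 49.0660 = 1014.3959 kJ
Q_total = 3509.8389 kJ

3509.8389 kJ


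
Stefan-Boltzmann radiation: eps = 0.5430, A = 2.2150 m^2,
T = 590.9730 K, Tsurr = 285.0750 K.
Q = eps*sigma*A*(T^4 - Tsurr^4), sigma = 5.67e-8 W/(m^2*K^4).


T^4 = 1.2197e+11
Tsurr^4 = 6.6044e+09
Q = 0.5430 * 5.67e-8 * 2.2150 * 1.1537e+11 = 7867.7637 W

7867.7637 W


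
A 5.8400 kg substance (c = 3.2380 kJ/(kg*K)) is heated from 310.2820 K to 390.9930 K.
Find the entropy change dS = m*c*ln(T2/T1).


T2/T1 = 1.2601
ln(T2/T1) = 0.2312
dS = 5.8400 * 3.2380 * 0.2312 = 4.3721 kJ/K

4.3721 kJ/K


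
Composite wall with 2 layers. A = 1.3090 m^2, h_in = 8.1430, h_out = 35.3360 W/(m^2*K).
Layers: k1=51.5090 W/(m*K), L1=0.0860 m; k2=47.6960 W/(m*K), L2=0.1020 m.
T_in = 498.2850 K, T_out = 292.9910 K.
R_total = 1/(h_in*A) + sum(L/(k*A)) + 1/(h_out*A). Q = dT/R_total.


R_conv_in = 1/(8.1430*1.3090) = 0.0938
R_1 = 0.0860/(51.5090*1.3090) = 0.0013
R_2 = 0.1020/(47.6960*1.3090) = 0.0016
R_conv_out = 1/(35.3360*1.3090) = 0.0216
R_total = 0.1183 K/W
Q = 205.2940 / 0.1183 = 1734.7172 W

R_total = 0.1183 K/W, Q = 1734.7172 W


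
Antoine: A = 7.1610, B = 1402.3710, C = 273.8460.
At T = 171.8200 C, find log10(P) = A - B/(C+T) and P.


C+T = 445.6660
B/(C+T) = 3.1467
log10(P) = 7.1610 - 3.1467 = 4.0143
P = 10^4.0143 = 10335.0818 mmHg

10335.0818 mmHg


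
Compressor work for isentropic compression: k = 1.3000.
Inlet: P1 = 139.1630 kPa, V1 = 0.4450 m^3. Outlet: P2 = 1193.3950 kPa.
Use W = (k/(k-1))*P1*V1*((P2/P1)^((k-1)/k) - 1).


(k-1)/k = 0.2308
(P2/P1)^exp = 1.6420
W = 4.3333 * 139.1630 * 0.4450 * (1.6420 - 1) = 172.2770 kJ

172.2770 kJ


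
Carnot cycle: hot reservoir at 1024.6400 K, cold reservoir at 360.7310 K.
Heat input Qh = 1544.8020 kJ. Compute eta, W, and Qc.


eta = 1 - 360.7310/1024.6400 = 0.6479
W = 0.6479 * 1544.8020 = 1000.9447 kJ
Qc = 1544.8020 - 1000.9447 = 543.8573 kJ

eta = 64.7944%, W = 1000.9447 kJ, Qc = 543.8573 kJ


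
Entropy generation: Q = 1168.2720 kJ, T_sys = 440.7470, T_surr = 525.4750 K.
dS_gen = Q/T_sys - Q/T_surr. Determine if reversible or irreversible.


dS_sys = 1168.2720/440.7470 = 2.6507 kJ/K
dS_surr = -1168.2720/525.4750 = -2.2233 kJ/K
dS_gen = 2.6507 - 2.2233 = 0.4274 kJ/K (irreversible)

dS_gen = 0.4274 kJ/K, irreversible


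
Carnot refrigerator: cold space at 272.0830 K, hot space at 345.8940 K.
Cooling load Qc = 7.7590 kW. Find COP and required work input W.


COP = 272.0830 / 73.8110 = 3.6862
W = 7.7590 / 3.6862 = 2.1049 kW

COP = 3.6862, W = 2.1049 kW


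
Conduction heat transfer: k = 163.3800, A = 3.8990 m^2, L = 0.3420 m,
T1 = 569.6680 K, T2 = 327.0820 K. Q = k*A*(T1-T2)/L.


dT = 242.5860 K
Q = 163.3800 * 3.8990 * 242.5860 / 0.3420 = 451847.3654 W

451847.3654 W


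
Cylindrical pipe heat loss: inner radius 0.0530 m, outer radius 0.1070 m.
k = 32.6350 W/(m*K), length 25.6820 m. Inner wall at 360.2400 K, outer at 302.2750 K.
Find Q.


dT = 57.9650 K
ln(ro/ri) = 0.7025
Q = 2*pi*32.6350*25.6820*57.9650 / 0.7025 = 434499.2331 W

434499.2331 W


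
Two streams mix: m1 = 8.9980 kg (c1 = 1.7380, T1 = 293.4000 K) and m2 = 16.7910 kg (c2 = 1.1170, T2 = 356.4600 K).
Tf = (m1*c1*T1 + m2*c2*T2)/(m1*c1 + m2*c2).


num = 11273.9452
den = 34.3941
Tf = 327.7875 K

327.7875 K


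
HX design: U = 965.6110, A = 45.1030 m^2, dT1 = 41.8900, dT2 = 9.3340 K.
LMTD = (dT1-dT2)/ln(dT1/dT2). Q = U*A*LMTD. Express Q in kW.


LMTD = 21.6840 K
Q = 965.6110 * 45.1030 * 21.6840 = 944380.5607 W = 944.3806 kW

944.3806 kW


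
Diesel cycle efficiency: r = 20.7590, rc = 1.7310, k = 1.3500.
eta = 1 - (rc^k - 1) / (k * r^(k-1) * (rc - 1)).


r^(k-1) = 2.8908
rc^k = 2.0975
eta = 0.6153 = 61.5294%

61.5294%


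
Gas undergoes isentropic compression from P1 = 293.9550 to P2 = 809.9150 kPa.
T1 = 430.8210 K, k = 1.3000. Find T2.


(k-1)/k = 0.2308
(P2/P1)^exp = 1.2635
T2 = 430.8210 * 1.2635 = 544.3421 K

544.3421 K


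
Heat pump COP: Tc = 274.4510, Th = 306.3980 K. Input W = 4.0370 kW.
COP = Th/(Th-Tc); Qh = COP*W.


COP = 306.3980 / 31.9470 = 9.5908
Qh = 9.5908 * 4.0370 = 38.7181 kW

COP = 9.5908, Qh = 38.7181 kW


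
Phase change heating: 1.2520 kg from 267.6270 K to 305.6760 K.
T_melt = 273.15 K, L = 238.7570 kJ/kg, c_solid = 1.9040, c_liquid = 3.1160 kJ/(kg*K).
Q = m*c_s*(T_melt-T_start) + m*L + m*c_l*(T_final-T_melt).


Q1 (sensible, solid) = 1.2520 * 1.9040 * 5.5230 = 13.1658 kJ
Q2 (latent) = 1.2520 * 238.7570 = 298.9238 kJ
Q3 (sensible, liquid) = 1.2520 * 3.1160 * 32.5260 = 126.8915 kJ
Q_total = 438.9810 kJ

438.9810 kJ


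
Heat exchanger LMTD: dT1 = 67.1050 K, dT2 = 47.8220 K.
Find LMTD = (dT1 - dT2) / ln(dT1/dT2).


dT1/dT2 = 1.4032
ln(dT1/dT2) = 0.3388
LMTD = 19.2830 / 0.3388 = 56.9202 K

56.9202 K


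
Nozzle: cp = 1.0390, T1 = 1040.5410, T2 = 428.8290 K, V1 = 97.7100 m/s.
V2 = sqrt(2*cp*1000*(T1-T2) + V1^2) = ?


dT = 611.7120 K
2*cp*1000*dT = 1271137.5360
V1^2 = 9547.2441
V2 = sqrt(1280684.7801) = 1131.6734 m/s

1131.6734 m/s


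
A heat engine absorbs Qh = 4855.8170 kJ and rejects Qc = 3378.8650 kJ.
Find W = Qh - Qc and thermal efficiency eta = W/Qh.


W = 4855.8170 - 3378.8650 = 1476.9520 kJ
eta = 1476.9520 / 4855.8170 = 0.3042 = 30.4161%

W = 1476.9520 kJ, eta = 30.4161%


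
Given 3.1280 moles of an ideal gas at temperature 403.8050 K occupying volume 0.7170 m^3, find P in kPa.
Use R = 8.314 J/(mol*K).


P = nRT/V = 3.1280 * 8.314 * 403.8050 / 0.7170
= 10501.4304 / 0.7170 = 14646.3464 Pa = 14.6463 kPa

14.6463 kPa


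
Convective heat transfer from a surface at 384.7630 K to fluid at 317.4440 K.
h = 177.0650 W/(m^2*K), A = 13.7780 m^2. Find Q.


dT = 67.3190 K
Q = 177.0650 * 13.7780 * 67.3190 = 164231.5381 W

164231.5381 W


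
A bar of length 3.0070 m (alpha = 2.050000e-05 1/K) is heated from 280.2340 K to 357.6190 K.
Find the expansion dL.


dT = 77.3850 K
dL = 2.050000e-05 * 3.0070 * 77.3850 = 0.004770 m
L_final = 3.011770 m

dL = 0.004770 m


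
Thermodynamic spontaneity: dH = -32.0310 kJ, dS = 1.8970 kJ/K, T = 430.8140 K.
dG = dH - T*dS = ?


T*dS = 430.8140 * 1.8970 = 817.2542 kJ
dG = -32.0310 - 817.2542 = -849.2852 kJ (spontaneous)

dG = -849.2852 kJ, spontaneous


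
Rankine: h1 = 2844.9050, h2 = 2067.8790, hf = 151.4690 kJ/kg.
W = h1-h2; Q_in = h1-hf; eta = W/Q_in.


W = 777.0260 kJ/kg
Q_in = 2693.4360 kJ/kg
eta = 0.2885 = 28.8489%

eta = 28.8489%


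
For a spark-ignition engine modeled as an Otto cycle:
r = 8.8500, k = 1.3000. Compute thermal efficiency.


r^(k-1) = 1.9235
eta = 1 - 1/1.9235 = 0.4801 = 48.0103%

48.0103%


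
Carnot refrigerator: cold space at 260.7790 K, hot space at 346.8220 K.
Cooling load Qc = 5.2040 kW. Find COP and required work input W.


COP = 260.7790 / 86.0430 = 3.0308
W = 5.2040 / 3.0308 = 1.7170 kW

COP = 3.0308, W = 1.7170 kW


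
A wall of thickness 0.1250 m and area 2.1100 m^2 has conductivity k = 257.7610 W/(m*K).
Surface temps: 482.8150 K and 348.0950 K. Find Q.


dT = 134.7200 K
Q = 257.7610 * 2.1100 * 134.7200 / 0.1250 = 586167.4852 W

586167.4852 W


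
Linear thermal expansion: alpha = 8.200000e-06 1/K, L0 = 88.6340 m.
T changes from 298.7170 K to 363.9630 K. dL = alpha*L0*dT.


dT = 65.2460 K
dL = 8.200000e-06 * 88.6340 * 65.2460 = 0.047421 m
L_final = 88.681421 m

dL = 0.047421 m


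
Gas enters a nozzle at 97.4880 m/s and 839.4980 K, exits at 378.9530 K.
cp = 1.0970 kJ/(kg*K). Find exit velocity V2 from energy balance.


dT = 460.5450 K
2*cp*1000*dT = 1010435.7300
V1^2 = 9503.9101
V2 = sqrt(1019939.6401) = 1009.9206 m/s

1009.9206 m/s


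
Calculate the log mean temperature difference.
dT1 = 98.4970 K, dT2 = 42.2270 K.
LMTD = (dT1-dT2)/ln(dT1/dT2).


dT1/dT2 = 2.3326
ln(dT1/dT2) = 0.8470
LMTD = 56.2700 / 0.8470 = 66.4371 K

66.4371 K


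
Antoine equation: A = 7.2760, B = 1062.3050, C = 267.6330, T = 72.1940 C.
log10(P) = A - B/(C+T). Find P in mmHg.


C+T = 339.8270
B/(C+T) = 3.1260
log10(P) = 7.2760 - 3.1260 = 4.1500
P = 10^4.1500 = 14124.8205 mmHg

14124.8205 mmHg


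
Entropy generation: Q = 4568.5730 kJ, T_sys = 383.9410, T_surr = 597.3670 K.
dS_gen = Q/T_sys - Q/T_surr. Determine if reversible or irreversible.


dS_sys = 4568.5730/383.9410 = 11.8992 kJ/K
dS_surr = -4568.5730/597.3670 = -7.6478 kJ/K
dS_gen = 11.8992 - 7.6478 = 4.2513 kJ/K (irreversible)

dS_gen = 4.2513 kJ/K, irreversible


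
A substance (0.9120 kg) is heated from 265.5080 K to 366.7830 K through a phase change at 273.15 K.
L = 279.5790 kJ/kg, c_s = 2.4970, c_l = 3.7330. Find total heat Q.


Q1 (sensible, solid) = 0.9120 * 2.4970 * 7.6420 = 17.4029 kJ
Q2 (latent) = 0.9120 * 279.5790 = 254.9760 kJ
Q3 (sensible, liquid) = 0.9120 * 3.7330 * 93.6330 = 318.7732 kJ
Q_total = 591.1521 kJ

591.1521 kJ


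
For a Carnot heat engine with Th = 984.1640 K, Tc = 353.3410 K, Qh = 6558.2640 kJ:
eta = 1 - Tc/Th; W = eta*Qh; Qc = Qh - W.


eta = 1 - 353.3410/984.1640 = 0.6410
W = 0.6410 * 6558.2640 = 4203.6731 kJ
Qc = 6558.2640 - 4203.6731 = 2354.5909 kJ

eta = 64.0973%, W = 4203.6731 kJ, Qc = 2354.5909 kJ


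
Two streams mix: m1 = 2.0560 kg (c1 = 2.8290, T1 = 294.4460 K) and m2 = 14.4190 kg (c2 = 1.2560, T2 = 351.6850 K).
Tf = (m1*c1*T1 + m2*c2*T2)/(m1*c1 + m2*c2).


num = 8081.7310
den = 23.9267
Tf = 337.7706 K

337.7706 K


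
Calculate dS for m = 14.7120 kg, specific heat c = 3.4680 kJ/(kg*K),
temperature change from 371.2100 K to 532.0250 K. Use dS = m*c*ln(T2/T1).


T2/T1 = 1.4332
ln(T2/T1) = 0.3599
dS = 14.7120 * 3.4680 * 0.3599 = 18.3637 kJ/K

18.3637 kJ/K


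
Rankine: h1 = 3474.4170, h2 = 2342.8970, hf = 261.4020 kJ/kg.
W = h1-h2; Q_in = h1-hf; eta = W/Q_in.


W = 1131.5200 kJ/kg
Q_in = 3213.0150 kJ/kg
eta = 0.3522 = 35.2168%

eta = 35.2168%


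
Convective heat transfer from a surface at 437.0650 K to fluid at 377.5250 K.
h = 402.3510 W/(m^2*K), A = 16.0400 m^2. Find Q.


dT = 59.5400 K
Q = 402.3510 * 16.0400 * 59.5400 = 384253.8958 W

384253.8958 W


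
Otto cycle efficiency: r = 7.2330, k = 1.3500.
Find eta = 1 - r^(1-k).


r^(k-1) = 1.9988
eta = 1 - 1/1.9988 = 0.4997 = 49.9691%

49.9691%


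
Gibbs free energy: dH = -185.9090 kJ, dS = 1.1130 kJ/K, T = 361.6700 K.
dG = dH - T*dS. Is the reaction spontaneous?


T*dS = 361.6700 * 1.1130 = 402.5387 kJ
dG = -185.9090 - 402.5387 = -588.4477 kJ (spontaneous)

dG = -588.4477 kJ, spontaneous


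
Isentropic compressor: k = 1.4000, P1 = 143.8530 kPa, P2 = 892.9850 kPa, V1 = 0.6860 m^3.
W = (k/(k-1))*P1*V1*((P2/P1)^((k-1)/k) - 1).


(k-1)/k = 0.2857
(P2/P1)^exp = 1.6848
W = 3.5000 * 143.8530 * 0.6860 * (1.6848 - 1) = 236.5261 kJ

236.5261 kJ


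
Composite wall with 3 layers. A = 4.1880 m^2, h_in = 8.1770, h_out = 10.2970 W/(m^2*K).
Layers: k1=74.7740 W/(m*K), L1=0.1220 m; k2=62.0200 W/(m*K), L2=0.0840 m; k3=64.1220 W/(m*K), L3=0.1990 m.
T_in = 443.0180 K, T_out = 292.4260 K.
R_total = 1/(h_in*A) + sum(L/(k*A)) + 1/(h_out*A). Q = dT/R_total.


R_conv_in = 1/(8.1770*4.1880) = 0.0292
R_1 = 0.1220/(74.7740*4.1880) = 0.0004
R_2 = 0.0840/(62.0200*4.1880) = 0.0003
R_3 = 0.1990/(64.1220*4.1880) = 0.0007
R_conv_out = 1/(10.2970*4.1880) = 0.0232
R_total = 0.0538 K/W
Q = 150.5920 / 0.0538 = 2796.8121 W

R_total = 0.0538 K/W, Q = 2796.8121 W


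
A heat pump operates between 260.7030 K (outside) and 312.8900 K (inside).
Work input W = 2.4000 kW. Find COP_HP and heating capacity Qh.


COP = 312.8900 / 52.1870 = 5.9956
Qh = 5.9956 * 2.4000 = 14.3893 kW

COP = 5.9956, Qh = 14.3893 kW


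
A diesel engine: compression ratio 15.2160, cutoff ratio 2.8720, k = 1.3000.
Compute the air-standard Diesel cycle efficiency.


r^(k-1) = 2.2630
rc^k = 3.9413
eta = 0.4659 = 46.5927%

46.5927%


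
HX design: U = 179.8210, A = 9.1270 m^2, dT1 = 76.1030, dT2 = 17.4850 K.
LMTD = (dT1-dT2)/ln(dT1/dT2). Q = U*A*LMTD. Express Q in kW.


LMTD = 39.8560 K
Q = 179.8210 * 9.1270 * 39.8560 = 65412.7304 W = 65.4127 kW

65.4127 kW


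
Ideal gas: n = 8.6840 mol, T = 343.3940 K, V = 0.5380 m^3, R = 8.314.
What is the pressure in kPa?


P = nRT/V = 8.6840 * 8.314 * 343.3940 / 0.5380
= 24792.6265 / 0.5380 = 46082.9489 Pa = 46.0829 kPa

46.0829 kPa
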